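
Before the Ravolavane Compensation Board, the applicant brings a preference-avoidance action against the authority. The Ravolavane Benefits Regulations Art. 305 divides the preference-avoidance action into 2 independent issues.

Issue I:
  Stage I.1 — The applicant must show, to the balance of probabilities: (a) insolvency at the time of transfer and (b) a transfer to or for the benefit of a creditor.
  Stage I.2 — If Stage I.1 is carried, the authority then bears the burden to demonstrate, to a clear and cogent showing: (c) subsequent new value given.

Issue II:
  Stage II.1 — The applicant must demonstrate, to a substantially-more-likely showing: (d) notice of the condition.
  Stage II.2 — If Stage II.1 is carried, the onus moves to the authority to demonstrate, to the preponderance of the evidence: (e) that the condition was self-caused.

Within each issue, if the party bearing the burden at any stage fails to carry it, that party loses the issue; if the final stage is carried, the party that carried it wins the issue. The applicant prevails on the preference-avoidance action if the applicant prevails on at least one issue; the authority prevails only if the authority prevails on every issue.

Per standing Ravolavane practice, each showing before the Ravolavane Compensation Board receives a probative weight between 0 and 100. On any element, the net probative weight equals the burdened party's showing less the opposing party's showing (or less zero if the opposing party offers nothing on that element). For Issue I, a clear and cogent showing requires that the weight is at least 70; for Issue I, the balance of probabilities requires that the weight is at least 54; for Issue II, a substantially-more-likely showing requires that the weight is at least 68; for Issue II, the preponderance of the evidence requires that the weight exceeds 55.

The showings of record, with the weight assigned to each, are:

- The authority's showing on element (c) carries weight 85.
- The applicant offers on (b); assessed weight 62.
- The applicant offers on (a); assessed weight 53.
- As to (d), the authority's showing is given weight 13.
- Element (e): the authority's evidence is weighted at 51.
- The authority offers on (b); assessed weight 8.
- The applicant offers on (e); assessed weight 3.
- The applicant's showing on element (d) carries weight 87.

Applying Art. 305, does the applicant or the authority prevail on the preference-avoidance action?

applicant

— Issue I —
Stage I.1 (applicant, the balance of probabilities, weight is at least 54): (a) 53 < 54 — fails; (b) net 62−8=54 ≥ 54 — meets.
  Stage I.1 not carried; the applicant fails its burden.
So the authority prevails on this issue.
— Issue II —
At Stage II.1 the applicant must meet a substantially-more-likely showing (weight is at least 68): on (d) the weight is 87 less the opposing 13 gives net 74, which does reach 68, so (d) meets the standard.
  All elements met. The burden passes to the authority.
At Stage II.2 the authority must meet the preponderance of the evidence (weight exceeds 55): on (e) the weight is 51 less the opposing 3 gives net 48, which does not exceed 55, so (e) does not meet the standard.
  Not every element is met, so the authority fails to carry Stage II.2.
So the applicant prevails on this issue.
Per-issue: Issue I → authority; Issue II → applicant. The applicant must prevail on at least one issue; overall, the applicant prevails.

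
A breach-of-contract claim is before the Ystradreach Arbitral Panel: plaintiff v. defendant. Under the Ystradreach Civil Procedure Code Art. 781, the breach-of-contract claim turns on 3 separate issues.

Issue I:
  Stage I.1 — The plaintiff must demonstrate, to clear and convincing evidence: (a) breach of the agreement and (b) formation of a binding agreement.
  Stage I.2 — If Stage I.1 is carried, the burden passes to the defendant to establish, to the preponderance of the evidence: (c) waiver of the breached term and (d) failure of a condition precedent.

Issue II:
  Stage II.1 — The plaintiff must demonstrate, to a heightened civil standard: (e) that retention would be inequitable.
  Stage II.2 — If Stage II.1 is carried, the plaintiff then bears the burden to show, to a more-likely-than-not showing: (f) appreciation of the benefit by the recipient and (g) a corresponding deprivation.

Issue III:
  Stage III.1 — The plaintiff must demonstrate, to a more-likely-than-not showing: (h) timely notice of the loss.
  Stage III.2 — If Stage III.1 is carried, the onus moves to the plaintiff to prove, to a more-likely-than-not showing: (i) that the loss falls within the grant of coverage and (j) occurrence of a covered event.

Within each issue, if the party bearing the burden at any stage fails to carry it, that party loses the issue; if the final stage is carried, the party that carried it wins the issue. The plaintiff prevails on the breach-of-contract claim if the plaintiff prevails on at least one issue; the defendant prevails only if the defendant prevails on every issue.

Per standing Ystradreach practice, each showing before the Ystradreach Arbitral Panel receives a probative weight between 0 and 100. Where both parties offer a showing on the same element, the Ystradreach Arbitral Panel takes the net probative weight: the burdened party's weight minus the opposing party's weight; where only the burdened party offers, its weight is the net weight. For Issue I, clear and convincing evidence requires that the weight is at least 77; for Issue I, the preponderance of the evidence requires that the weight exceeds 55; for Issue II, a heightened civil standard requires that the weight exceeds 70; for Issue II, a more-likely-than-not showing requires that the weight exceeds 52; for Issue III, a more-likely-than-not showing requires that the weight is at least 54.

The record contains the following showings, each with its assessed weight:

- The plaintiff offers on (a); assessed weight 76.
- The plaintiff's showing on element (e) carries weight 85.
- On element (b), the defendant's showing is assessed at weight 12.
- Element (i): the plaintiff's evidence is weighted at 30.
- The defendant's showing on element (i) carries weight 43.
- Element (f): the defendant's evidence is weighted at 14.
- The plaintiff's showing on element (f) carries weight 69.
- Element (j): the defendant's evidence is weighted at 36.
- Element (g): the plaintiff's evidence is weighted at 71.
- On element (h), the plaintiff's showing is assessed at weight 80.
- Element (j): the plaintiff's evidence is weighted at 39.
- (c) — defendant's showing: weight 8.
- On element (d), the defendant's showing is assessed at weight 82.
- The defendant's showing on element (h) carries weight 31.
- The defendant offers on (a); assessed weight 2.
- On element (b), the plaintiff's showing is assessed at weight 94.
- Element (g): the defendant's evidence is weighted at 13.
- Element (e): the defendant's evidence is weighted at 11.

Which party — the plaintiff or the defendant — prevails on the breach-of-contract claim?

plaintiff

— Issue I —
At Stage I.1 the plaintiff must meet clear and convincing evidence (weight is at least 77): on (a) the weight is 76 less the opposing 2 gives net 74, which does not reach 77, so (a) does not meet the standard; on (b) the weight is 94 less the opposing 12 gives net 82, which does reach 77, so (b) meets the standard.
  Stage I.1 not carried; the plaintiff fails its burden.
The defendant prevails on this issue.
— Issue II —
At Stage II.1 the plaintiff must meet a heightened civil standard (weight exceeds 70): on (e) the weight is 85 less the opposing 11 gives net 74, > 70, so (e) meets the standard.
  All elements met. The plaintiff retains the burden for Stage II.2.
At Stage II.2 the plaintiff must meet a more-likely-than-not showing (weight exceeds 52): on (f) the weight is 69 less the opposing 14 gives net 55, which does exceed 52, so (f) meets the standard; on (g) the weight is 71 less the opposing 13 gives net 58, which does exceed 52, so (g) meets the standard.
  All elements met at the final stage.
Every stage carried; the plaintiff prevails on this issue.
— Issue III —
At Stage III.1 the plaintiff must meet a more-likely-than-not showing (weight is at least 54): on (h) the weight is 80 less the opposing 31 gives net 49, which does not reach 54, so (h) does not meet the standard.
  Stage III.1 not carried; the plaintiff fails its burden.
The defendant prevails on this issue.
Per-issue: Issue I → defendant; Issue II → plaintiff; Issue III → defendant. The plaintiff must prevail on at least one issue; overall, the plaintiff prevails.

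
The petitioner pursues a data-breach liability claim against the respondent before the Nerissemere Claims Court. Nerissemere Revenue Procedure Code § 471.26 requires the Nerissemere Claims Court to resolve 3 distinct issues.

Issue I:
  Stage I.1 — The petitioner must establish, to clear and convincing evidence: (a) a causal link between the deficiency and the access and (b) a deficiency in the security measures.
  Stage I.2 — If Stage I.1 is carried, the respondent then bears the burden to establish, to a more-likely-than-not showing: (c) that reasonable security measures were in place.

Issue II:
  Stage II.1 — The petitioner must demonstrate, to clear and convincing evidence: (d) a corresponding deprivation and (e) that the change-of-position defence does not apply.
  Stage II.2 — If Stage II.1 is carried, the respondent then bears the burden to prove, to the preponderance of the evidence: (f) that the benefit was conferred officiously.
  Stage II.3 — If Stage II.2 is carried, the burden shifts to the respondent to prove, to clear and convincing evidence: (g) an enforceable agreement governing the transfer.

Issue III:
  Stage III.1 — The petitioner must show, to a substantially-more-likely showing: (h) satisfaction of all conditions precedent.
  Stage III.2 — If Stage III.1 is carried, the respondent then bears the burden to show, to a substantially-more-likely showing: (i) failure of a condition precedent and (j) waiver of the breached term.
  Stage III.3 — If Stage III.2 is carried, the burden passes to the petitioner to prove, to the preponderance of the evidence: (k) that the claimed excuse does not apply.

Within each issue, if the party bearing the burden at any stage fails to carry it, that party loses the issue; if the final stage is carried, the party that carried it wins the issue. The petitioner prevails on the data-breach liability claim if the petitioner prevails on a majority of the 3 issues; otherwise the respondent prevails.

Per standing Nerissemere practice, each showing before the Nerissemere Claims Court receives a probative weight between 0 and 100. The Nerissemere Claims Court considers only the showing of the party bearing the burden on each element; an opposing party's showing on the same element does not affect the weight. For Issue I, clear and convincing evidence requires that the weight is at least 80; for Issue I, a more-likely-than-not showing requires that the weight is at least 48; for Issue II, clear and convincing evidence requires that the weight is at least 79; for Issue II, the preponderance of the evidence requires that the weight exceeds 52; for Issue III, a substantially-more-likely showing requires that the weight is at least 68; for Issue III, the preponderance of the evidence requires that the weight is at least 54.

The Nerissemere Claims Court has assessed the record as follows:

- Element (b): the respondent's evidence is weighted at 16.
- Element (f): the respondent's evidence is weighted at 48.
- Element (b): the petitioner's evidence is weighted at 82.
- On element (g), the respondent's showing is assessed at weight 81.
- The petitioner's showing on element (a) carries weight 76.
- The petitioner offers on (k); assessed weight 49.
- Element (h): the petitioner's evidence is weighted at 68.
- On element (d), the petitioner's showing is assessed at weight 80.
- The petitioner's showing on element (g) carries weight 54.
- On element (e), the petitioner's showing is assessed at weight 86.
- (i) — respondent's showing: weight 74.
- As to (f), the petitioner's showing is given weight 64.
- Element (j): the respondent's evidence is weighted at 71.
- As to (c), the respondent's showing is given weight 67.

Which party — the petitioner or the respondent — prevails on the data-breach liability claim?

— Issue I —
At Stage I.1 the petitioner must meet clear and convincing evidence (weight is at least 80): on (a) the weight is 76, which does not reach 80, so (a) does not meet the standard; on (b) the weight is 82 (the respondent's 16 is given no effect), ≥ 80, so (b) meets the standard.
  Stage I.1 not carried; the petitioner fails its burden.
So the respondent prevails on this issue.
— Issue II —
Stage II.1 (petitioner, clear and convincing evidence, weight is at least 79): (d) 80 ≥ 79 — meets; (e) 86 ≥ 79 — meets.
  All elements met. The burden passes to the respondent.
Stage II.2 (respondent, the preponderance of the evidence, weight exceeds 52): (f) 48 (petitioner's 64 disregarded) ≤ 52 — fails.
  Stage II.2 not carried; the respondent fails its burden.
The analysis ends at Stage II.2; the petitioner prevails on this issue.
— Issue III —
Stage III.1 (petitioner, a substantially-more-likely showing, weight is at least 68): (h) 68 ≥ 68 — meets.
  The petitioner carries Stage III.1; the respondent now bears the burden.
Stage III.2 (respondent, a substantially-more-likely showing, weight is at least 68): (i) 74 ≥ 68 — meets; (j) 71 ≥ 68 — meets.
  The respondent carries Stage III.2; the petitioner now bears the burden.
Stage III.3 (petitioner, the preponderance of the evidence, weight is at least 54): (k) 49 < 54 — fails.
  The petitioner does not carry Stage III.3.
The respondent prevails on this issue.
Per-issue: Issue I → respondent; Issue II → petitioner; Issue III → respondent. The petitioner must prevail on a majority of issues; overall, the respondent prevails.

respondent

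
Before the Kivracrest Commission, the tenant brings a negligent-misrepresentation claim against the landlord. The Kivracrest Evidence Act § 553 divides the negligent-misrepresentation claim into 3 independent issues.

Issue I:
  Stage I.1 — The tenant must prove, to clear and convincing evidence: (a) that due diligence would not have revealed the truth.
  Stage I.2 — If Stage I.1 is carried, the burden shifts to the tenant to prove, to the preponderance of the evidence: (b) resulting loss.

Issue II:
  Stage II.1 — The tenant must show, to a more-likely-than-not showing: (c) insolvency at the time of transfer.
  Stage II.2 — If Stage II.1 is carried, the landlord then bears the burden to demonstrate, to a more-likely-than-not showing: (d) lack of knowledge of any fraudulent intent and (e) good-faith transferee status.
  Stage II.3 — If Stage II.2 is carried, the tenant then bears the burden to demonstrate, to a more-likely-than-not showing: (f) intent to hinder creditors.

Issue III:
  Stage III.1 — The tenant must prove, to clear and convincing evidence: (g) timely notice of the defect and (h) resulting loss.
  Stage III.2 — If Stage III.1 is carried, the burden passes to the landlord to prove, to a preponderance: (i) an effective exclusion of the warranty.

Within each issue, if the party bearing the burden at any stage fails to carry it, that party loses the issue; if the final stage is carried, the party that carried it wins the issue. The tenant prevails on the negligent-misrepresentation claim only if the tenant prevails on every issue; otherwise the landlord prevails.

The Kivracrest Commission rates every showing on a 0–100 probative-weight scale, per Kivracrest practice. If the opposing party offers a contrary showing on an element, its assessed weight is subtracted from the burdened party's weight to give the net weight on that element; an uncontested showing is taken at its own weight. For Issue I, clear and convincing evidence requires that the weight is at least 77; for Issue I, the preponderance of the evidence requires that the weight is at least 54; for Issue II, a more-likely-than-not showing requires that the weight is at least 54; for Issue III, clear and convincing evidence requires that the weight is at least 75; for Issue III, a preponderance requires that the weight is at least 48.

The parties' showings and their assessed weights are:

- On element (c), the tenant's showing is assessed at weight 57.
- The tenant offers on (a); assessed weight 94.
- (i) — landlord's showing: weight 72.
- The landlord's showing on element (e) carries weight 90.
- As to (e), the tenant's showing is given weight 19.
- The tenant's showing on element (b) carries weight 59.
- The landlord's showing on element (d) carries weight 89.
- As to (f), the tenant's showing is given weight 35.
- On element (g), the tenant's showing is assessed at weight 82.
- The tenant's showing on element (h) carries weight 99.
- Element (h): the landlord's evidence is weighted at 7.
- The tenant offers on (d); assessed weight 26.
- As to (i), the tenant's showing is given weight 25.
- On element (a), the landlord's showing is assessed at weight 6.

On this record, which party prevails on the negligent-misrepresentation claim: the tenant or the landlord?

— Issue I —
At Stage I.1 the tenant must meet clear and convincing evidence (weight is at least 77): on (a) the weight is 94 less the opposing 6 gives net 88, which does reach 77, so (a) meets the standard.
  Stage I.1 is satisfied; the tenant continues to bear the burden.
At Stage I.2 the tenant must meet the preponderance of the evidence (weight is at least 54): on (b) the weight is 59, which does reach 54, so (b) meets the standard.
  All elements met at the final stage.
Every stage carried; the tenant prevails on this issue.
— Issue II —
Stage II.1 (tenant, a more-likely-than-not showing, weight is at least 54): (c) 57 ≥ 54 — meets.
  All elements met. The burden passes to the landlord.
Stage II.2 (landlord, a more-likely-than-not showing, weight is at least 54): (d) net 89−26=63 ≥ 54 — meets; (e) net 90−19=71 ≥ 54 — meets.
  Stage II.2 is satisfied; the onus moves to the tenant.
Stage II.3 (tenant, a more-likely-than-not showing, weight is at least 54): (f) 35 < 54 — fails.
  Not every element is met, so the tenant fails to carry Stage II.3.
So the landlord prevails on this issue.
— Issue III —
At Stage III.1 the tenant must meet clear and convincing evidence (weight is at least 75): on (g) the weight is 82, which does reach 75, so (g) meets the standard; on (h) the weight is 99 less the opposing 7 gives net 92, ≥ 75, so (h) meets the standard.
  The tenant carries Stage III.1; the landlord now bears the burden.
At Stage III.2 the landlord must meet a preponderance (weight is at least 48): on (i) the weight is 72 less the opposing 25 gives net 47, < 48, so (i) does not meet the standard.
  Stage III.2 not carried; the landlord fails its burden.
So the tenant prevails on this issue.
Per-issue: Issue I → tenant; Issue II → landlord; Issue III → tenant. The tenant must prevail on every issue; overall, the landlord prevails.

landlord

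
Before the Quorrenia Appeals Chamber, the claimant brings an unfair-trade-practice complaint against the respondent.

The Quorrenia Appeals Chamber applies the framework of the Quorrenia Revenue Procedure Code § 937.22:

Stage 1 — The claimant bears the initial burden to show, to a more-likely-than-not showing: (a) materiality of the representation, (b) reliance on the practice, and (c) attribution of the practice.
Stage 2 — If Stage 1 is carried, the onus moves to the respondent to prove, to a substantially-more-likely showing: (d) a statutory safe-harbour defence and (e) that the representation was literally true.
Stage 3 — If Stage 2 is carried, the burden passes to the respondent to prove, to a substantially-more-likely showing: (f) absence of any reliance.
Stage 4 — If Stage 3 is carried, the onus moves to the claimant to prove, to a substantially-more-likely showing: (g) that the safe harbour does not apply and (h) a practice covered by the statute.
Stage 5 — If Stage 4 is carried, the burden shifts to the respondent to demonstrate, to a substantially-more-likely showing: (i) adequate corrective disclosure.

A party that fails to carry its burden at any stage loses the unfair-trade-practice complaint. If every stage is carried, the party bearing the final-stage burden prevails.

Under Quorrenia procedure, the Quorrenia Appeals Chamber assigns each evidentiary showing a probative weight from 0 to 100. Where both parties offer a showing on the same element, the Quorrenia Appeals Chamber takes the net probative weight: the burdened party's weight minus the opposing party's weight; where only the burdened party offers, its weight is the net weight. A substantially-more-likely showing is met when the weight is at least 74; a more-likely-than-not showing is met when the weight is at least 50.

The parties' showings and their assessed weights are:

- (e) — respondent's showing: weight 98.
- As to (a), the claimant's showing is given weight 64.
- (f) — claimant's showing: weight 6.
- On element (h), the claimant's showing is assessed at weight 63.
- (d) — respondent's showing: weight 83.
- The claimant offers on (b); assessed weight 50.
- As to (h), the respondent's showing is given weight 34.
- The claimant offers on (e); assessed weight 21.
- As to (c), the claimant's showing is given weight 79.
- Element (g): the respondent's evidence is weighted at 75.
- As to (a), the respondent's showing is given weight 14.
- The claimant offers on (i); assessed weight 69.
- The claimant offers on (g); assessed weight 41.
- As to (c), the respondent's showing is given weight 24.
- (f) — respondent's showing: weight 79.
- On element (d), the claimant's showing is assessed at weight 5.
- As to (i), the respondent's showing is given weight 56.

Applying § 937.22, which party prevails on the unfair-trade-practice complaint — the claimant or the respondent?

claimant

Stage 1 (claimant, a more-likely-than-not showing, weight is at least 50): (a) net 64−14=50 ≥ 50 — meets; (b) 50 ≥ 50 — meets; (c) net 79−24=55 ≥ 50 — meets.
  The claimant carries Stage 1; the respondent now bears the burden.
Stage 2 (respondent, a substantially-more-likely showing, weight is at least 74): (d) net 83−5=78 ≥ 74 — meets; (e) net 98−21=77 ≥ 74 — meets.
  Stage 2 carried; the burden remains with the respondent.
Stage 3 (respondent, a substantially-more-likely showing, weight is at least 74): (f) net 79−6=73 < 74 — fails.
  Not every element is met, so the respondent fails to carry Stage 3.
So the claimant prevails.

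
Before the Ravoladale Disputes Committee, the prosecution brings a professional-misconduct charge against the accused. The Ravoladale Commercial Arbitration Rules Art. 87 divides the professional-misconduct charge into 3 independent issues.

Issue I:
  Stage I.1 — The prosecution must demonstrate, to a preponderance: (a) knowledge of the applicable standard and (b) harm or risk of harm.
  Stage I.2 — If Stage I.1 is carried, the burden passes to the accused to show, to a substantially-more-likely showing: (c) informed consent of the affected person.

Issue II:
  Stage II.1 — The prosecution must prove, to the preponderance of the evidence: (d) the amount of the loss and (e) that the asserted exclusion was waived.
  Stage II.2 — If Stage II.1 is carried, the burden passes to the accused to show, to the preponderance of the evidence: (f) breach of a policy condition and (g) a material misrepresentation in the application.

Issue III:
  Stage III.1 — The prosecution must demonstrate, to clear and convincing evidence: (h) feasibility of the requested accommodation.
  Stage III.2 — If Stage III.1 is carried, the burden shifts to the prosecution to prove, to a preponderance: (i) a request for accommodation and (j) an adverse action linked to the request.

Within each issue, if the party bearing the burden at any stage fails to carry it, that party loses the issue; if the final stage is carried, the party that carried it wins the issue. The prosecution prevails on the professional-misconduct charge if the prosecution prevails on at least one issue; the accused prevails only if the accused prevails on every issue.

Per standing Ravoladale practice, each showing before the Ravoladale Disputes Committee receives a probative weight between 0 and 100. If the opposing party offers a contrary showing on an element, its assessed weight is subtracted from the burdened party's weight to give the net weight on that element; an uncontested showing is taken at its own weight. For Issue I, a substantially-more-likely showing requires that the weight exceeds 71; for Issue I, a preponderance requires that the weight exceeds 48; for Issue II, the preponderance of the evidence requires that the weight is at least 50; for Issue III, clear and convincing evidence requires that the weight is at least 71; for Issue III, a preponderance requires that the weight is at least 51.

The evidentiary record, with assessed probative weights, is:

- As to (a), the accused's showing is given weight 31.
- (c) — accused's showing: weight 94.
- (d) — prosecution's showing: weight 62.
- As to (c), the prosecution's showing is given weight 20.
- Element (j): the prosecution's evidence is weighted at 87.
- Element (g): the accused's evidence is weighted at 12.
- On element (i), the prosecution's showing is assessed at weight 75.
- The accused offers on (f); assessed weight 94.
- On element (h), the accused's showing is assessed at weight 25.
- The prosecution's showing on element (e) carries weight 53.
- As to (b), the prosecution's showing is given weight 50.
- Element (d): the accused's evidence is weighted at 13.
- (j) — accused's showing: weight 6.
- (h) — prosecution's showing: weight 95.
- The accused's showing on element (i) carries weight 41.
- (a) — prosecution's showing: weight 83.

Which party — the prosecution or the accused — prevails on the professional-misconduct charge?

accused

— Issue I —
Stage I.1 (prosecution, a preponderance, weight exceeds 48): (a) net 83−31=52 > 48 — meets; (b) 50 > 48 — meets.
  All elements met. The burden passes to the accused.
Stage I.2 (accused, a substantially-more-likely showing, weight exceeds 71): (c) net 94−20=74 > 71 — meets.
  The accused carries the last stage.
Every stage carried; the accused prevails on this issue.
— Issue II —
Stage II.1 (prosecution, the preponderance of the evidence, weight is at least 50): (d) net 62−13=49 < 50 — fails; (e) 53 ≥ 50 — meets.
  The prosecution does not carry Stage II.1.
The accused prevails on this issue.
— Issue III —
Stage III.1 (prosecution, clear and convincing evidence, weight is at least 71): (h) net 95−25=70 < 71 — fails.
  Stage III.1 not carried; the prosecution fails its burden.
The analysis ends at Stage III.1; the accused prevails on this issue.
Per-issue: Issue I → accused; Issue II → accused; Issue III → accused. The prosecution must prevail on at least one issue; overall, the accused prevails.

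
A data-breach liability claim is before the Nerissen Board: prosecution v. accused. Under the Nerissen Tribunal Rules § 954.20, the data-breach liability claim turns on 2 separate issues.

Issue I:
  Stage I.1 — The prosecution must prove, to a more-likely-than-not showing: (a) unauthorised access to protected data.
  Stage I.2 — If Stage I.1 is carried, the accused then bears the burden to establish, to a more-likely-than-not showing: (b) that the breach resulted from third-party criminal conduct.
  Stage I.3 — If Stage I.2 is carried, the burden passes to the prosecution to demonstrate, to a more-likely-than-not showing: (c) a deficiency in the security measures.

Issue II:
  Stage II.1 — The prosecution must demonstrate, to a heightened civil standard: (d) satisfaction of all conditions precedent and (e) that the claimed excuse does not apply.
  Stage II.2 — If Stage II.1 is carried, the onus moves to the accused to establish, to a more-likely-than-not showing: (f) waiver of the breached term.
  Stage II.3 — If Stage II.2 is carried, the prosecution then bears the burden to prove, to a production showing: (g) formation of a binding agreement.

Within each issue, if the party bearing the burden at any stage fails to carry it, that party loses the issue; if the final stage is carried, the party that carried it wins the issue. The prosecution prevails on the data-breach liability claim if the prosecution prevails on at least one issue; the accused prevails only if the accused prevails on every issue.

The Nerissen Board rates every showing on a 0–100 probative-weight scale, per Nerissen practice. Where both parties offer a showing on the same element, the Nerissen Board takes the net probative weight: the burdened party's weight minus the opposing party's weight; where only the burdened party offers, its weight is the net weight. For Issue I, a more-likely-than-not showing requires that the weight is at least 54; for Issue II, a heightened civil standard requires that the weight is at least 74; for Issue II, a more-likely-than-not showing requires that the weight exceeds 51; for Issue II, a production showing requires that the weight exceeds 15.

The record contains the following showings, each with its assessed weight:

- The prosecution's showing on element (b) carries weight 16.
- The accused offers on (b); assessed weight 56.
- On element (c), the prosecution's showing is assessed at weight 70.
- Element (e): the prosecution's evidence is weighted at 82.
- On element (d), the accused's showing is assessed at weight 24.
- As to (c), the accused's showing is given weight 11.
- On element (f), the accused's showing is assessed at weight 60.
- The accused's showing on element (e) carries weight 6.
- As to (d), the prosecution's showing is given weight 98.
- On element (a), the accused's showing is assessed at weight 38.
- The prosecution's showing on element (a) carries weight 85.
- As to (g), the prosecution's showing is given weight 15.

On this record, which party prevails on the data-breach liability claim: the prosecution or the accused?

accused

— Issue I —
Stage I.1 — burden on prosecution; standard: a more-likely-than-not showing (weight is at least 54).
    (a): 85 − 38 = 47 < 54 [not met]
  Not every element is met, so the prosecution fails to carry Stage I.1.
The accused prevails on this issue.
— Issue II —
Stage II.1 — burden on prosecution; standard: a heightened civil standard (weight is at least 74).
    (d): 98 − 24 = 74 ≥ 74 [met]
    (e): 82 − 6 = 76 ≥ 74 [met]
  Stage II.1 is satisfied; the onus moves to the accused.
Stage II.2 — burden on accused; standard: a more-likely-than-not showing (weight exceeds 51).
    (f): 60 > 51 [met]
  All elements met. The burden passes to the prosecution.
Stage II.3 — burden on prosecution; standard: a production showing (weight exceeds 15).
    (g): 15 ≤ 15 [not met]
  Not every element is met, so the prosecution fails to carry Stage II.3.
So the accused prevails on this issue.
Per-issue: Issue I → accused; Issue II → accused. The prosecution must prevail on at least one issue; overall, the accused prevails.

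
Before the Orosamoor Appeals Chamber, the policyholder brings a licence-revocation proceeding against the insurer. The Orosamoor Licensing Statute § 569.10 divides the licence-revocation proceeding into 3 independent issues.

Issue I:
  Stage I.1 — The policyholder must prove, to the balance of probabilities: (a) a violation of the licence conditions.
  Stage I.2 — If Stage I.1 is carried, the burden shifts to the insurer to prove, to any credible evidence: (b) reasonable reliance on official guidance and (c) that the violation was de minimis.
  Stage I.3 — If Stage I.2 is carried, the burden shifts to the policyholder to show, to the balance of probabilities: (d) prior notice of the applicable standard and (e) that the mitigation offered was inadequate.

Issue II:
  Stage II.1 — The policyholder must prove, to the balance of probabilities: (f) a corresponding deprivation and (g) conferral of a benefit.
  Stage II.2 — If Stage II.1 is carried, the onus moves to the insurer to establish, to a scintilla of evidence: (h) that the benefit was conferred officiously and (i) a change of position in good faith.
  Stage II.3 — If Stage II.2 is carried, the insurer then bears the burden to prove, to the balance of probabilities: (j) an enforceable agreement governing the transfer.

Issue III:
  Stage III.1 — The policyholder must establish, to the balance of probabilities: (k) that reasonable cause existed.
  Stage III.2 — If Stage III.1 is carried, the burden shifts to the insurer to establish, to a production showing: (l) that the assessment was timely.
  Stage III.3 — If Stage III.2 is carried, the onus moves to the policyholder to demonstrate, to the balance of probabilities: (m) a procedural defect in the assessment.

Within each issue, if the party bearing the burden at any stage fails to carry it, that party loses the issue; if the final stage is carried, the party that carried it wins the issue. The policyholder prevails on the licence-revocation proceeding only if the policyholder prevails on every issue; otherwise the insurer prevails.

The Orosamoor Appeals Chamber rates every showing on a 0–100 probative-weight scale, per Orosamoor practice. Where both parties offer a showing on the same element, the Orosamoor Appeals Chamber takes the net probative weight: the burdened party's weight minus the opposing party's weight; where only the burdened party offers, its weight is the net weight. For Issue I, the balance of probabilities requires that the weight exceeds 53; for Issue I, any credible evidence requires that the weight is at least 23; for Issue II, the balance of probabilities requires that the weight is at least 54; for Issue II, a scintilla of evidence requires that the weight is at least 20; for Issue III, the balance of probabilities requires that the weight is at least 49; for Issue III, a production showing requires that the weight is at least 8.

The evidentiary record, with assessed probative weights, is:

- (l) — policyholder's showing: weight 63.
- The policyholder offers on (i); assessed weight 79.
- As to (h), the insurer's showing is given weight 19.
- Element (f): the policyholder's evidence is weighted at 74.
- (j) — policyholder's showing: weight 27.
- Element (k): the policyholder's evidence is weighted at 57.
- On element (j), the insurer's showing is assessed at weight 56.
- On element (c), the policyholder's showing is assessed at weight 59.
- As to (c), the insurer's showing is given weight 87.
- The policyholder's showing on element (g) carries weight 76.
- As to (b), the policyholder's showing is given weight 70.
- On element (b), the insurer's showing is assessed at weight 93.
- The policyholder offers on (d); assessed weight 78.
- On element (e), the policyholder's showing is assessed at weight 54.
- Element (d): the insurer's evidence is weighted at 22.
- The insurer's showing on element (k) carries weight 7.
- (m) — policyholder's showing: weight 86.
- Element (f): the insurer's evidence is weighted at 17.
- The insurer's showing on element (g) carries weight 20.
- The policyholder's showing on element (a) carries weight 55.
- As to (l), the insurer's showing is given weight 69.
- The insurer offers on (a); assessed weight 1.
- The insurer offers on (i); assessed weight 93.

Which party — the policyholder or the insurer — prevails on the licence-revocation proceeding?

— Issue I —
Stage I.1 — burden on policyholder; standard: the balance of probabilities (weight exceeds 53).
    (a): 55 − 1 = 54 > 53 [met]
  Stage I.1 carried; the burden shifts to the insurer.
Stage I.2 — burden on insurer; standard: any credible evidence (weight is at least 23).
    (b): 93 − 70 = 23 ≥ 23 [met]
    (c): 87 − 59 = 28 ≥ 23 [met]
  Stage I.2 carried; the burden shifts to the policyholder.
Stage I.3 — burden on policyholder; standard: the balance of probabilities (weight exceeds 53).
    (d): 78 − 22 = 56 > 53 [met]
    (e): 54 > 53 [met]
  The policyholder carries the last stage.
With every stage satisfied, the policyholder prevails on this issue.
— Issue II —
Stage II.1 — burden on policyholder; standard: the balance of probabilities (weight is at least 54).
    (f): 74 − 17 = 57 ≥ 54 [met]
    (g): 76 − 20 = 56 ≥ 54 [met]
  Stage II.1 is satisfied; the onus moves to the insurer.
Stage II.2 — burden on insurer; standard: a scintilla of evidence (weight is at least 20).
    (h): 19 < 20 [not met]
    (i): 93 − 79 = 14 < 20 [not met]
  The insurer does not carry Stage II.2.
The analysis ends at Stage II.2; the policyholder prevails on this issue.
— Issue III —
Stage III.1 (policyholder, the balance of probabilities, weight is at least 49): (k) net 57−7=50 ≥ 49 — meets.
  Stage III.1 carried; the burden shifts to the insurer.
Stage III.2 (insurer, a production showing, weight is at least 8): (l) net 69−63=6 < 8 — fails.
  Stage III.2 not carried; the insurer fails its burden.
So the policyholder prevails on this issue.
Per-issue: Issue I → policyholder; Issue II → policyholder; Issue III → policyholder. The policyholder must prevail on every issue; overall, the policyholder prevails.

policyholder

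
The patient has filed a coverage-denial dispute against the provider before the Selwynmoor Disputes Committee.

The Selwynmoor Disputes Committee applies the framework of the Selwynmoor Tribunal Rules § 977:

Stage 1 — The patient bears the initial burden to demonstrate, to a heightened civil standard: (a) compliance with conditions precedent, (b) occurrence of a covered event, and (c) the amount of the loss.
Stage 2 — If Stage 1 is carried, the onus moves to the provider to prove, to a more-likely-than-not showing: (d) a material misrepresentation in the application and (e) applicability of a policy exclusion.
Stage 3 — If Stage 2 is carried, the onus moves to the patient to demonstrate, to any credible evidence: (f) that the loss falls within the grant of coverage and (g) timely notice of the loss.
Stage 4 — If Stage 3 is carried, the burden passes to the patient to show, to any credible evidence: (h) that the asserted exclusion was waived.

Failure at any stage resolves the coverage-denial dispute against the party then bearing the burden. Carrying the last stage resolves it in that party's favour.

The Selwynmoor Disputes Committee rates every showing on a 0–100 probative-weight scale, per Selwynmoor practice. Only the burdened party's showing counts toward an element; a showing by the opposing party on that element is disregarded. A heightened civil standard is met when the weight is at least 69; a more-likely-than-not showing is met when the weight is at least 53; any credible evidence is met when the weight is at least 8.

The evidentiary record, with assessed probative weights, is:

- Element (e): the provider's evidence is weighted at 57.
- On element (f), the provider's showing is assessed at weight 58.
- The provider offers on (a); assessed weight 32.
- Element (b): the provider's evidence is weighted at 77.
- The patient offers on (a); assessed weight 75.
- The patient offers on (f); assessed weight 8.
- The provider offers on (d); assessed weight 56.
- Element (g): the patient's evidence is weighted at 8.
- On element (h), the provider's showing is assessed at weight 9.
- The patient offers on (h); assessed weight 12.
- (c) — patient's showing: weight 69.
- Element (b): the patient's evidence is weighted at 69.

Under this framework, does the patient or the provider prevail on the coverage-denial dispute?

patient

At Stage 1 the patient must meet a heightened civil standard (weight is at least 69): on (a) the weight is 75 (the provider's 32 is given no effect), ≥ 69, so (a) meets the standard; on (b) the weight is 69 (the provider's 77 is given no effect), which does reach 69, so (b) meets the standard; on (c) the weight is 69, which does reach 69, so (c) meets the standard.
  Stage 1 carried; the burden shifts to the provider.
At Stage 2 the provider must meet a more-likely-than-not showing (weight is at least 53): on (d) the weight is 56, ≥ 53, so (d) meets the standard; on (e) the weight is 57, which does reach 53, so (e) meets the standard.
  Stage 2 is satisfied; the onus moves to the patient.
At Stage 3 the patient must meet any credible evidence (weight is at least 8): on (f) the weight is 8 (the provider's 58 is given no effect), which does reach 8, so (f) meets the standard; on (g) the weight is 8, ≥ 8, so (g) meets the standard.
  All elements met. The patient retains the burden for Stage 4.
At Stage 4 the patient must meet any credible evidence (weight is at least 8): on (h) the weight is 12 (the provider's 9 is given no effect), ≥ 8, so (h) meets the standard.
  All elements met at the final stage.
With every stage satisfied, the patient prevails.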